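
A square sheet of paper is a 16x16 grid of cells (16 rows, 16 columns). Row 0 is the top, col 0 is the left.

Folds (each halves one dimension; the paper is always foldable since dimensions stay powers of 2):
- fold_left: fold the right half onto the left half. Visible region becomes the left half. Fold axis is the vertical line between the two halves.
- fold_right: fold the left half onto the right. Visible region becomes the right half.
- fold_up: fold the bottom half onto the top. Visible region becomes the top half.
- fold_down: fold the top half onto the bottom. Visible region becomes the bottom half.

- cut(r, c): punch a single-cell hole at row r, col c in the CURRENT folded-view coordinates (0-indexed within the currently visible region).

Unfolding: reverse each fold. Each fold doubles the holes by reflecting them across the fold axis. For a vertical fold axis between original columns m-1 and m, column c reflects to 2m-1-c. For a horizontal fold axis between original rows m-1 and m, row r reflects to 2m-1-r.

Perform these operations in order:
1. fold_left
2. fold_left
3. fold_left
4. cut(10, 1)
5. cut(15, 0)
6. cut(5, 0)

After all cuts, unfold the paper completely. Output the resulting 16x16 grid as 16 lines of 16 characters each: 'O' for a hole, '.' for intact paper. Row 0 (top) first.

Op 1 fold_left: fold axis v@8; visible region now rows[0,16) x cols[0,8) = 16x8
Op 2 fold_left: fold axis v@4; visible region now rows[0,16) x cols[0,4) = 16x4
Op 3 fold_left: fold axis v@2; visible region now rows[0,16) x cols[0,2) = 16x2
Op 4 cut(10, 1): punch at orig (10,1); cuts so far [(10, 1)]; region rows[0,16) x cols[0,2) = 16x2
Op 5 cut(15, 0): punch at orig (15,0); cuts so far [(10, 1), (15, 0)]; region rows[0,16) x cols[0,2) = 16x2
Op 6 cut(5, 0): punch at orig (5,0); cuts so far [(5, 0), (10, 1), (15, 0)]; region rows[0,16) x cols[0,2) = 16x2
Unfold 1 (reflect across v@2): 6 holes -> [(5, 0), (5, 3), (10, 1), (10, 2), (15, 0), (15, 3)]
Unfold 2 (reflect across v@4): 12 holes -> [(5, 0), (5, 3), (5, 4), (5, 7), (10, 1), (10, 2), (10, 5), (10, 6), (15, 0), (15, 3), (15, 4), (15, 7)]
Unfold 3 (reflect across v@8): 24 holes -> [(5, 0), (5, 3), (5, 4), (5, 7), (5, 8), (5, 11), (5, 12), (5, 15), (10, 1), (10, 2), (10, 5), (10, 6), (10, 9), (10, 10), (10, 13), (10, 14), (15, 0), (15, 3), (15, 4), (15, 7), (15, 8), (15, 11), (15, 12), (15, 15)]

Answer: ................
................
................
................
................
O..OO..OO..OO..O
................
................
................
................
.OO..OO..OO..OO.
................
................
................
................
O..OO..OO..OO..O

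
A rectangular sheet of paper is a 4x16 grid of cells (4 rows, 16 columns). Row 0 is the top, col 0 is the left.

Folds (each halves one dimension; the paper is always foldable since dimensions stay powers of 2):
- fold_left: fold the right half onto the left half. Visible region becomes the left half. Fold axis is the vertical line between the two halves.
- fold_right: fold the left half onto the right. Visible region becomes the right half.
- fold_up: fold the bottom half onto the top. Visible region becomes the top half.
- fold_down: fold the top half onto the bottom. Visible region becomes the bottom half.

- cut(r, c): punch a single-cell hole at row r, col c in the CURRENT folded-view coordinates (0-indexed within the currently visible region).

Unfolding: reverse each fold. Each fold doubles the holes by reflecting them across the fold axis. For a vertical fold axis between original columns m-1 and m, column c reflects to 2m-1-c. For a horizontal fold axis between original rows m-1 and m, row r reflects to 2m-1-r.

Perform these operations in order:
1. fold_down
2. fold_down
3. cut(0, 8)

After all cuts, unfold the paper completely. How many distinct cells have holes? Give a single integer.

Op 1 fold_down: fold axis h@2; visible region now rows[2,4) x cols[0,16) = 2x16
Op 2 fold_down: fold axis h@3; visible region now rows[3,4) x cols[0,16) = 1x16
Op 3 cut(0, 8): punch at orig (3,8); cuts so far [(3, 8)]; region rows[3,4) x cols[0,16) = 1x16
Unfold 1 (reflect across h@3): 2 holes -> [(2, 8), (3, 8)]
Unfold 2 (reflect across h@2): 4 holes -> [(0, 8), (1, 8), (2, 8), (3, 8)]

Answer: 4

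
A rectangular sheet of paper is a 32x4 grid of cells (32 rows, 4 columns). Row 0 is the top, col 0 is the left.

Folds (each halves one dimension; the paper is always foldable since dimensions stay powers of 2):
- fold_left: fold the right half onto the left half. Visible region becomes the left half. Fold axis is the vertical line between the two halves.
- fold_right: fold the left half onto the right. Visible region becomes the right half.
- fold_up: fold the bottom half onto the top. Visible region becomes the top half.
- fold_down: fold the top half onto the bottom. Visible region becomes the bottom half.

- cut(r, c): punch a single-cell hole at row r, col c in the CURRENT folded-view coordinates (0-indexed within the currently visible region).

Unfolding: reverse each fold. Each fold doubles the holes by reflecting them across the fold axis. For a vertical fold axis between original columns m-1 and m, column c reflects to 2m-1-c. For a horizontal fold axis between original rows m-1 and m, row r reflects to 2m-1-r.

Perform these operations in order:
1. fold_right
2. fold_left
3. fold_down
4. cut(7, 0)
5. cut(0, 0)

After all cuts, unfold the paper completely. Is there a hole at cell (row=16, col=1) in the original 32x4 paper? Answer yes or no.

Op 1 fold_right: fold axis v@2; visible region now rows[0,32) x cols[2,4) = 32x2
Op 2 fold_left: fold axis v@3; visible region now rows[0,32) x cols[2,3) = 32x1
Op 3 fold_down: fold axis h@16; visible region now rows[16,32) x cols[2,3) = 16x1
Op 4 cut(7, 0): punch at orig (23,2); cuts so far [(23, 2)]; region rows[16,32) x cols[2,3) = 16x1
Op 5 cut(0, 0): punch at orig (16,2); cuts so far [(16, 2), (23, 2)]; region rows[16,32) x cols[2,3) = 16x1
Unfold 1 (reflect across h@16): 4 holes -> [(8, 2), (15, 2), (16, 2), (23, 2)]
Unfold 2 (reflect across v@3): 8 holes -> [(8, 2), (8, 3), (15, 2), (15, 3), (16, 2), (16, 3), (23, 2), (23, 3)]
Unfold 3 (reflect across v@2): 16 holes -> [(8, 0), (8, 1), (8, 2), (8, 3), (15, 0), (15, 1), (15, 2), (15, 3), (16, 0), (16, 1), (16, 2), (16, 3), (23, 0), (23, 1), (23, 2), (23, 3)]
Holes: [(8, 0), (8, 1), (8, 2), (8, 3), (15, 0), (15, 1), (15, 2), (15, 3), (16, 0), (16, 1), (16, 2), (16, 3), (23, 0), (23, 1), (23, 2), (23, 3)]

Answer: yes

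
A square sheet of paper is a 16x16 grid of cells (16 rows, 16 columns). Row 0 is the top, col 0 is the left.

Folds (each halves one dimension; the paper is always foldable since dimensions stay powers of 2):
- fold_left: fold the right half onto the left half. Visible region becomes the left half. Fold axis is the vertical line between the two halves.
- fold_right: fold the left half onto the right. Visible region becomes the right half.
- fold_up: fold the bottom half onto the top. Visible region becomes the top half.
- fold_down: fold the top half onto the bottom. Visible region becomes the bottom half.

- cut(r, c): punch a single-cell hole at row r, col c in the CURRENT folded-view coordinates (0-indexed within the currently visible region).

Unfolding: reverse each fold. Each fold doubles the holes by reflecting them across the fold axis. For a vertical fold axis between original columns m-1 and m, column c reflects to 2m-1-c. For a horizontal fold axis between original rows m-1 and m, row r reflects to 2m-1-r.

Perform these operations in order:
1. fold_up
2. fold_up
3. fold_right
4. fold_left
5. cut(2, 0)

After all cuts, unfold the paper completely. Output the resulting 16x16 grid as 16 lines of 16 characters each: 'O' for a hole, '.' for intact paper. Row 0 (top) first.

Answer: ................
................
O......OO......O
................
................
O......OO......O
................
................
................
................
O......OO......O
................
................
O......OO......O
................
................

Derivation:
Op 1 fold_up: fold axis h@8; visible region now rows[0,8) x cols[0,16) = 8x16
Op 2 fold_up: fold axis h@4; visible region now rows[0,4) x cols[0,16) = 4x16
Op 3 fold_right: fold axis v@8; visible region now rows[0,4) x cols[8,16) = 4x8
Op 4 fold_left: fold axis v@12; visible region now rows[0,4) x cols[8,12) = 4x4
Op 5 cut(2, 0): punch at orig (2,8); cuts so far [(2, 8)]; region rows[0,4) x cols[8,12) = 4x4
Unfold 1 (reflect across v@12): 2 holes -> [(2, 8), (2, 15)]
Unfold 2 (reflect across v@8): 4 holes -> [(2, 0), (2, 7), (2, 8), (2, 15)]
Unfold 3 (reflect across h@4): 8 holes -> [(2, 0), (2, 7), (2, 8), (2, 15), (5, 0), (5, 7), (5, 8), (5, 15)]
Unfold 4 (reflect across h@8): 16 holes -> [(2, 0), (2, 7), (2, 8), (2, 15), (5, 0), (5, 7), (5, 8), (5, 15), (10, 0), (10, 7), (10, 8), (10, 15), (13, 0), (13, 7), (13, 8), (13, 15)]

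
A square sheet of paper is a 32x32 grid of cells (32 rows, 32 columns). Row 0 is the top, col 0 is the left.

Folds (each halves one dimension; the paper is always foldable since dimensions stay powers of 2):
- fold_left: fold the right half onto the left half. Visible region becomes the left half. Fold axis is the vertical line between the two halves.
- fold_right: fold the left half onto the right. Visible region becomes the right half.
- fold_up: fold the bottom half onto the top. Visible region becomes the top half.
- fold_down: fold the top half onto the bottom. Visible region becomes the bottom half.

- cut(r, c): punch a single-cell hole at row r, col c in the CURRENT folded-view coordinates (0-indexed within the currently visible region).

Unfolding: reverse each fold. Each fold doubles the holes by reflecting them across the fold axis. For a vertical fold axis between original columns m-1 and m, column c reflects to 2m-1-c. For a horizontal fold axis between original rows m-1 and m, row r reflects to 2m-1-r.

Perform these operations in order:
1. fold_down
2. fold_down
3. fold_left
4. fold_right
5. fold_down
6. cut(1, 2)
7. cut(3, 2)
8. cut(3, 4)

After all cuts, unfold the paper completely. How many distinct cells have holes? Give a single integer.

Answer: 96

Derivation:
Op 1 fold_down: fold axis h@16; visible region now rows[16,32) x cols[0,32) = 16x32
Op 2 fold_down: fold axis h@24; visible region now rows[24,32) x cols[0,32) = 8x32
Op 3 fold_left: fold axis v@16; visible region now rows[24,32) x cols[0,16) = 8x16
Op 4 fold_right: fold axis v@8; visible region now rows[24,32) x cols[8,16) = 8x8
Op 5 fold_down: fold axis h@28; visible region now rows[28,32) x cols[8,16) = 4x8
Op 6 cut(1, 2): punch at orig (29,10); cuts so far [(29, 10)]; region rows[28,32) x cols[8,16) = 4x8
Op 7 cut(3, 2): punch at orig (31,10); cuts so far [(29, 10), (31, 10)]; region rows[28,32) x cols[8,16) = 4x8
Op 8 cut(3, 4): punch at orig (31,12); cuts so far [(29, 10), (31, 10), (31, 12)]; region rows[28,32) x cols[8,16) = 4x8
Unfold 1 (reflect across h@28): 6 holes -> [(24, 10), (24, 12), (26, 10), (29, 10), (31, 10), (31, 12)]
Unfold 2 (reflect across v@8): 12 holes -> [(24, 3), (24, 5), (24, 10), (24, 12), (26, 5), (26, 10), (29, 5), (29, 10), (31, 3), (31, 5), (31, 10), (31, 12)]
Unfold 3 (reflect across v@16): 24 holes -> [(24, 3), (24, 5), (24, 10), (24, 12), (24, 19), (24, 21), (24, 26), (24, 28), (26, 5), (26, 10), (26, 21), (26, 26), (29, 5), (29, 10), (29, 21), (29, 26), (31, 3), (31, 5), (31, 10), (31, 12), (31, 19), (31, 21), (31, 26), (31, 28)]
Unfold 4 (reflect across h@24): 48 holes -> [(16, 3), (16, 5), (16, 10), (16, 12), (16, 19), (16, 21), (16, 26), (16, 28), (18, 5), (18, 10), (18, 21), (18, 26), (21, 5), (21, 10), (21, 21), (21, 26), (23, 3), (23, 5), (23, 10), (23, 12), (23, 19), (23, 21), (23, 26), (23, 28), (24, 3), (24, 5), (24, 10), (24, 12), (24, 19), (24, 21), (24, 26), (24, 28), (26, 5), (26, 10), (26, 21), (26, 26), (29, 5), (29, 10), (29, 21), (29, 26), (31, 3), (31, 5), (31, 10), (31, 12), (31, 19), (31, 21), (31, 26), (31, 28)]
Unfold 5 (reflect across h@16): 96 holes -> [(0, 3), (0, 5), (0, 10), (0, 12), (0, 19), (0, 21), (0, 26), (0, 28), (2, 5), (2, 10), (2, 21), (2, 26), (5, 5), (5, 10), (5, 21), (5, 26), (7, 3), (7, 5), (7, 10), (7, 12), (7, 19), (7, 21), (7, 26), (7, 28), (8, 3), (8, 5), (8, 10), (8, 12), (8, 19), (8, 21), (8, 26), (8, 28), (10, 5), (10, 10), (10, 21), (10, 26), (13, 5), (13, 10), (13, 21), (13, 26), (15, 3), (15, 5), (15, 10), (15, 12), (15, 19), (15, 21), (15, 26), (15, 28), (16, 3), (16, 5), (16, 10), (16, 12), (16, 19), (16, 21), (16, 26), (16, 28), (18, 5), (18, 10), (18, 21), (18, 26), (21, 5), (21, 10), (21, 21), (21, 26), (23, 3), (23, 5), (23, 10), (23, 12), (23, 19), (23, 21), (23, 26), (23, 28), (24, 3), (24, 5), (24, 10), (24, 12), (24, 19), (24, 21), (24, 26), (24, 28), (26, 5), (26, 10), (26, 21), (26, 26), (29, 5), (29, 10), (29, 21), (29, 26), (31, 3), (31, 5), (31, 10), (31, 12), (31, 19), (31, 21), (31, 26), (31, 28)]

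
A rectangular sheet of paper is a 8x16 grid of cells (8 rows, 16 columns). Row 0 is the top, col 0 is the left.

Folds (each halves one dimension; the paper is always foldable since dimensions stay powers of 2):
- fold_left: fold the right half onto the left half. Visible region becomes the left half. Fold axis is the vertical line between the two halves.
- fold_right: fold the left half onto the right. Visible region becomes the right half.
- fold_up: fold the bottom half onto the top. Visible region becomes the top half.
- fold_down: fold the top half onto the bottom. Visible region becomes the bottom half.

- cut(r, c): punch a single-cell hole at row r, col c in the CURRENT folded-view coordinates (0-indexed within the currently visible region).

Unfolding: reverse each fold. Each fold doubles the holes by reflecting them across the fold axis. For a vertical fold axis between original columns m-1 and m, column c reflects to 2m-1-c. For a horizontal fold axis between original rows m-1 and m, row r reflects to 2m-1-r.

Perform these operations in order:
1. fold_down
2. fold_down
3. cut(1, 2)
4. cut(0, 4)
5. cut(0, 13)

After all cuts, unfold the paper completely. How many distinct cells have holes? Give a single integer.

Answer: 12

Derivation:
Op 1 fold_down: fold axis h@4; visible region now rows[4,8) x cols[0,16) = 4x16
Op 2 fold_down: fold axis h@6; visible region now rows[6,8) x cols[0,16) = 2x16
Op 3 cut(1, 2): punch at orig (7,2); cuts so far [(7, 2)]; region rows[6,8) x cols[0,16) = 2x16
Op 4 cut(0, 4): punch at orig (6,4); cuts so far [(6, 4), (7, 2)]; region rows[6,8) x cols[0,16) = 2x16
Op 5 cut(0, 13): punch at orig (6,13); cuts so far [(6, 4), (6, 13), (7, 2)]; region rows[6,8) x cols[0,16) = 2x16
Unfold 1 (reflect across h@6): 6 holes -> [(4, 2), (5, 4), (5, 13), (6, 4), (6, 13), (7, 2)]
Unfold 2 (reflect across h@4): 12 holes -> [(0, 2), (1, 4), (1, 13), (2, 4), (2, 13), (3, 2), (4, 2), (5, 4), (5, 13), (6, 4), (6, 13), (7, 2)]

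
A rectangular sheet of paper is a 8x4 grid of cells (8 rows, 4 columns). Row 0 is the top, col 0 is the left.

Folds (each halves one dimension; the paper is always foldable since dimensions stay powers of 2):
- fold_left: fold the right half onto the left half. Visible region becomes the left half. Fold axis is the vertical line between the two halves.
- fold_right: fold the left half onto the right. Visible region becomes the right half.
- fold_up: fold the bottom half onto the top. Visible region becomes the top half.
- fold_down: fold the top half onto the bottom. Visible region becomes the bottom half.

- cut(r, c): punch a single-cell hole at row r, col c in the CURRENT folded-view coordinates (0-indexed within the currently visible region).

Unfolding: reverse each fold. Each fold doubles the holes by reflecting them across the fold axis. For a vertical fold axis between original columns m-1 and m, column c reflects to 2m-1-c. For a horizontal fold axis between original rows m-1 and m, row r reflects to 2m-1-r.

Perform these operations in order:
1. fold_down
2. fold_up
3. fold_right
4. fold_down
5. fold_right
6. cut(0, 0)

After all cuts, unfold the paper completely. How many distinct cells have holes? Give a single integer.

Answer: 32

Derivation:
Op 1 fold_down: fold axis h@4; visible region now rows[4,8) x cols[0,4) = 4x4
Op 2 fold_up: fold axis h@6; visible region now rows[4,6) x cols[0,4) = 2x4
Op 3 fold_right: fold axis v@2; visible region now rows[4,6) x cols[2,4) = 2x2
Op 4 fold_down: fold axis h@5; visible region now rows[5,6) x cols[2,4) = 1x2
Op 5 fold_right: fold axis v@3; visible region now rows[5,6) x cols[3,4) = 1x1
Op 6 cut(0, 0): punch at orig (5,3); cuts so far [(5, 3)]; region rows[5,6) x cols[3,4) = 1x1
Unfold 1 (reflect across v@3): 2 holes -> [(5, 2), (5, 3)]
Unfold 2 (reflect across h@5): 4 holes -> [(4, 2), (4, 3), (5, 2), (5, 3)]
Unfold 3 (reflect across v@2): 8 holes -> [(4, 0), (4, 1), (4, 2), (4, 3), (5, 0), (5, 1), (5, 2), (5, 3)]
Unfold 4 (reflect across h@6): 16 holes -> [(4, 0), (4, 1), (4, 2), (4, 3), (5, 0), (5, 1), (5, 2), (5, 3), (6, 0), (6, 1), (6, 2), (6, 3), (7, 0), (7, 1), (7, 2), (7, 3)]
Unfold 5 (reflect across h@4): 32 holes -> [(0, 0), (0, 1), (0, 2), (0, 3), (1, 0), (1, 1), (1, 2), (1, 3), (2, 0), (2, 1), (2, 2), (2, 3), (3, 0), (3, 1), (3, 2), (3, 3), (4, 0), (4, 1), (4, 2), (4, 3), (5, 0), (5, 1), (5, 2), (5, 3), (6, 0), (6, 1), (6, 2), (6, 3), (7, 0), (7, 1), (7, 2), (7, 3)]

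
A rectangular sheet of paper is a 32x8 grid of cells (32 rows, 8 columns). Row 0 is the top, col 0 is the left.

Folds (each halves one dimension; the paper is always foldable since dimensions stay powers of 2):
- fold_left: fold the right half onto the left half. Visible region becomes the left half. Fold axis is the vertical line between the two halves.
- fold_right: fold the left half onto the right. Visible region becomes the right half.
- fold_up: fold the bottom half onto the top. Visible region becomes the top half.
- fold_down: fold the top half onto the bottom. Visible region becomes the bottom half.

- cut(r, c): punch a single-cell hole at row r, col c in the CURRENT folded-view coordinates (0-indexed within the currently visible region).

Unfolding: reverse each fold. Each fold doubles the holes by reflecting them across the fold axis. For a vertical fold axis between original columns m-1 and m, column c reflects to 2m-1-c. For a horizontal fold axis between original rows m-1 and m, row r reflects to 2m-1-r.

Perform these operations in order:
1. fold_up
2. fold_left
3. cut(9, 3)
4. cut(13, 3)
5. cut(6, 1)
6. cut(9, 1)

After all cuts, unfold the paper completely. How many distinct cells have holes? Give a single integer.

Answer: 16

Derivation:
Op 1 fold_up: fold axis h@16; visible region now rows[0,16) x cols[0,8) = 16x8
Op 2 fold_left: fold axis v@4; visible region now rows[0,16) x cols[0,4) = 16x4
Op 3 cut(9, 3): punch at orig (9,3); cuts so far [(9, 3)]; region rows[0,16) x cols[0,4) = 16x4
Op 4 cut(13, 3): punch at orig (13,3); cuts so far [(9, 3), (13, 3)]; region rows[0,16) x cols[0,4) = 16x4
Op 5 cut(6, 1): punch at orig (6,1); cuts so far [(6, 1), (9, 3), (13, 3)]; region rows[0,16) x cols[0,4) = 16x4
Op 6 cut(9, 1): punch at orig (9,1); cuts so far [(6, 1), (9, 1), (9, 3), (13, 3)]; region rows[0,16) x cols[0,4) = 16x4
Unfold 1 (reflect across v@4): 8 holes -> [(6, 1), (6, 6), (9, 1), (9, 3), (9, 4), (9, 6), (13, 3), (13, 4)]
Unfold 2 (reflect across h@16): 16 holes -> [(6, 1), (6, 6), (9, 1), (9, 3), (9, 4), (9, 6), (13, 3), (13, 4), (18, 3), (18, 4), (22, 1), (22, 3), (22, 4), (22, 6), (25, 1), (25, 6)]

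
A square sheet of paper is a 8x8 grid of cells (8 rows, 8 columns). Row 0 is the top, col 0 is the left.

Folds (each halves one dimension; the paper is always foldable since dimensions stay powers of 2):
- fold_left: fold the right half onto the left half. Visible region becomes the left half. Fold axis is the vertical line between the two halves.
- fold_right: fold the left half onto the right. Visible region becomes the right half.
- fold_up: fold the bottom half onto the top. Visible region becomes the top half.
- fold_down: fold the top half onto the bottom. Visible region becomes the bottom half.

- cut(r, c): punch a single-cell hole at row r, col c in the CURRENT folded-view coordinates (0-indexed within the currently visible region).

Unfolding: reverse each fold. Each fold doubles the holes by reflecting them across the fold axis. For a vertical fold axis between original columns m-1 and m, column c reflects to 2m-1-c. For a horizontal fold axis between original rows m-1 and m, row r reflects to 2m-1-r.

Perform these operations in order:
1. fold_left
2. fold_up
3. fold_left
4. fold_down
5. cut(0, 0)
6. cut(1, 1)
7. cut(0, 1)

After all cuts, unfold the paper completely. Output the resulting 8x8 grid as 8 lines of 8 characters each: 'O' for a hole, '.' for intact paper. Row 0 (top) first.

Answer: .OO..OO.
OOOOOOOO
OOOOOOOO
.OO..OO.
.OO..OO.
OOOOOOOO
OOOOOOOO
.OO..OO.

Derivation:
Op 1 fold_left: fold axis v@4; visible region now rows[0,8) x cols[0,4) = 8x4
Op 2 fold_up: fold axis h@4; visible region now rows[0,4) x cols[0,4) = 4x4
Op 3 fold_left: fold axis v@2; visible region now rows[0,4) x cols[0,2) = 4x2
Op 4 fold_down: fold axis h@2; visible region now rows[2,4) x cols[0,2) = 2x2
Op 5 cut(0, 0): punch at orig (2,0); cuts so far [(2, 0)]; region rows[2,4) x cols[0,2) = 2x2
Op 6 cut(1, 1): punch at orig (3,1); cuts so far [(2, 0), (3, 1)]; region rows[2,4) x cols[0,2) = 2x2
Op 7 cut(0, 1): punch at orig (2,1); cuts so far [(2, 0), (2, 1), (3, 1)]; region rows[2,4) x cols[0,2) = 2x2
Unfold 1 (reflect across h@2): 6 holes -> [(0, 1), (1, 0), (1, 1), (2, 0), (2, 1), (3, 1)]
Unfold 2 (reflect across v@2): 12 holes -> [(0, 1), (0, 2), (1, 0), (1, 1), (1, 2), (1, 3), (2, 0), (2, 1), (2, 2), (2, 3), (3, 1), (3, 2)]
Unfold 3 (reflect across h@4): 24 holes -> [(0, 1), (0, 2), (1, 0), (1, 1), (1, 2), (1, 3), (2, 0), (2, 1), (2, 2), (2, 3), (3, 1), (3, 2), (4, 1), (4, 2), (5, 0), (5, 1), (5, 2), (5, 3), (6, 0), (6, 1), (6, 2), (6, 3), (7, 1), (7, 2)]
Unfold 4 (reflect across v@4): 48 holes -> [(0, 1), (0, 2), (0, 5), (0, 6), (1, 0), (1, 1), (1, 2), (1, 3), (1, 4), (1, 5), (1, 6), (1, 7), (2, 0), (2, 1), (2, 2), (2, 3), (2, 4), (2, 5), (2, 6), (2, 7), (3, 1), (3, 2), (3, 5), (3, 6), (4, 1), (4, 2), (4, 5), (4, 6), (5, 0), (5, 1), (5, 2), (5, 3), (5, 4), (5, 5), (5, 6), (5, 7), (6, 0), (6, 1), (6, 2), (6, 3), (6, 4), (6, 5), (6, 6), (6, 7), (7, 1), (7, 2), (7, 5), (7, 6)]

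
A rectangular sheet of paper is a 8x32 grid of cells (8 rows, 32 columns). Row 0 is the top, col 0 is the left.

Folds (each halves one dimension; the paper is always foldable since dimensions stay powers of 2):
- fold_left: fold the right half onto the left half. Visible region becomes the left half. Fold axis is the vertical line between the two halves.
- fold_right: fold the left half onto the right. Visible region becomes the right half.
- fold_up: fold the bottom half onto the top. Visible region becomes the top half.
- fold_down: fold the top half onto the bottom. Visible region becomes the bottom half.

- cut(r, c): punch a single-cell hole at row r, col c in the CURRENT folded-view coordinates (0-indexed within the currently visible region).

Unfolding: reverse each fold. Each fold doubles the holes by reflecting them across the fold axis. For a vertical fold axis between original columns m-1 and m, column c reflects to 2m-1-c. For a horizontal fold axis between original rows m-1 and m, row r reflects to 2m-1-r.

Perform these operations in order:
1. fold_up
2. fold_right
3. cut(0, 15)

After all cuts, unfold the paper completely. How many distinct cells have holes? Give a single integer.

Answer: 4

Derivation:
Op 1 fold_up: fold axis h@4; visible region now rows[0,4) x cols[0,32) = 4x32
Op 2 fold_right: fold axis v@16; visible region now rows[0,4) x cols[16,32) = 4x16
Op 3 cut(0, 15): punch at orig (0,31); cuts so far [(0, 31)]; region rows[0,4) x cols[16,32) = 4x16
Unfold 1 (reflect across v@16): 2 holes -> [(0, 0), (0, 31)]
Unfold 2 (reflect across h@4): 4 holes -> [(0, 0), (0, 31), (7, 0), (7, 31)]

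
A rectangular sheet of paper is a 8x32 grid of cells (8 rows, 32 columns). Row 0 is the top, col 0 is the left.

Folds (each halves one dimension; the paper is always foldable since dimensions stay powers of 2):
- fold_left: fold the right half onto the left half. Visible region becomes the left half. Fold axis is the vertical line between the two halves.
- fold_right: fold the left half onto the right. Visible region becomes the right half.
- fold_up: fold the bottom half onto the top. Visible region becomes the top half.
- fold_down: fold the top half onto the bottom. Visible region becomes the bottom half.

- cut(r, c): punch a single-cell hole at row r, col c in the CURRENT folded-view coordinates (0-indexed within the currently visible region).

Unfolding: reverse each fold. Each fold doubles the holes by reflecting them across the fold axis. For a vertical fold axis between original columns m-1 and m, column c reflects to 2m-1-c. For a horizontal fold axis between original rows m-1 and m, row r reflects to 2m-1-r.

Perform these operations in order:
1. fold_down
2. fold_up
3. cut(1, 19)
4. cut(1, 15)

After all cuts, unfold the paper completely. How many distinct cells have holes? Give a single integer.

Op 1 fold_down: fold axis h@4; visible region now rows[4,8) x cols[0,32) = 4x32
Op 2 fold_up: fold axis h@6; visible region now rows[4,6) x cols[0,32) = 2x32
Op 3 cut(1, 19): punch at orig (5,19); cuts so far [(5, 19)]; region rows[4,6) x cols[0,32) = 2x32
Op 4 cut(1, 15): punch at orig (5,15); cuts so far [(5, 15), (5, 19)]; region rows[4,6) x cols[0,32) = 2x32
Unfold 1 (reflect across h@6): 4 holes -> [(5, 15), (5, 19), (6, 15), (6, 19)]
Unfold 2 (reflect across h@4): 8 holes -> [(1, 15), (1, 19), (2, 15), (2, 19), (5, 15), (5, 19), (6, 15), (6, 19)]

Answer: 8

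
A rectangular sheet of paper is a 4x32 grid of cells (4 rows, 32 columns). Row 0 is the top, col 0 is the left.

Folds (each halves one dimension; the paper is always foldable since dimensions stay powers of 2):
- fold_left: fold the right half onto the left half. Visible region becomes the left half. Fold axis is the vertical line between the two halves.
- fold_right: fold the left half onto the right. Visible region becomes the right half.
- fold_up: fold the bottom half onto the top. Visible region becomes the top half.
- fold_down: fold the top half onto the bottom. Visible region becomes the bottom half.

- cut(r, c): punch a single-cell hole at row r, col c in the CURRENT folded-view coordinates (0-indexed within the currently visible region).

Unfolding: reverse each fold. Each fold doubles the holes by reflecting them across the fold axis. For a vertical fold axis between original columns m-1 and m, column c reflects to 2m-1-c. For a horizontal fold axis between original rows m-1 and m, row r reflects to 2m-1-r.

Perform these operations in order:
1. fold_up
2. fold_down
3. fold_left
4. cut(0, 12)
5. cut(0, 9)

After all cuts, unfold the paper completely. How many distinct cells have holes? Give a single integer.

Answer: 16

Derivation:
Op 1 fold_up: fold axis h@2; visible region now rows[0,2) x cols[0,32) = 2x32
Op 2 fold_down: fold axis h@1; visible region now rows[1,2) x cols[0,32) = 1x32
Op 3 fold_left: fold axis v@16; visible region now rows[1,2) x cols[0,16) = 1x16
Op 4 cut(0, 12): punch at orig (1,12); cuts so far [(1, 12)]; region rows[1,2) x cols[0,16) = 1x16
Op 5 cut(0, 9): punch at orig (1,9); cuts so far [(1, 9), (1, 12)]; region rows[1,2) x cols[0,16) = 1x16
Unfold 1 (reflect across v@16): 4 holes -> [(1, 9), (1, 12), (1, 19), (1, 22)]
Unfold 2 (reflect across h@1): 8 holes -> [(0, 9), (0, 12), (0, 19), (0, 22), (1, 9), (1, 12), (1, 19), (1, 22)]
Unfold 3 (reflect across h@2): 16 holes -> [(0, 9), (0, 12), (0, 19), (0, 22), (1, 9), (1, 12), (1, 19), (1, 22), (2, 9), (2, 12), (2, 19), (2, 22), (3, 9), (3, 12), (3, 19), (3, 22)]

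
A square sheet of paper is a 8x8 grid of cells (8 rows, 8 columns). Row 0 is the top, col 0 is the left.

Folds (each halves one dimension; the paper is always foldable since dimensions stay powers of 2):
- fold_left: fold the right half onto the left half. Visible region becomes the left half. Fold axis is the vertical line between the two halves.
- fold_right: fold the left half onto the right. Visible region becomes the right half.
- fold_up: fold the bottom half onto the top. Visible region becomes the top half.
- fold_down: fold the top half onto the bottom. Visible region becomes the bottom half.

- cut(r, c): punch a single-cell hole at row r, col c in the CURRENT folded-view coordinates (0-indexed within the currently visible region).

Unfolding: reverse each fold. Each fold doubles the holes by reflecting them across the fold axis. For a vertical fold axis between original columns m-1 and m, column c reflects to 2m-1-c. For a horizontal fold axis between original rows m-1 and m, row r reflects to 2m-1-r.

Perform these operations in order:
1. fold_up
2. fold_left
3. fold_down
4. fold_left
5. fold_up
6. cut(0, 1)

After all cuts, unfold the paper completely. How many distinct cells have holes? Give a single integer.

Answer: 32

Derivation:
Op 1 fold_up: fold axis h@4; visible region now rows[0,4) x cols[0,8) = 4x8
Op 2 fold_left: fold axis v@4; visible region now rows[0,4) x cols[0,4) = 4x4
Op 3 fold_down: fold axis h@2; visible region now rows[2,4) x cols[0,4) = 2x4
Op 4 fold_left: fold axis v@2; visible region now rows[2,4) x cols[0,2) = 2x2
Op 5 fold_up: fold axis h@3; visible region now rows[2,3) x cols[0,2) = 1x2
Op 6 cut(0, 1): punch at orig (2,1); cuts so far [(2, 1)]; region rows[2,3) x cols[0,2) = 1x2
Unfold 1 (reflect across h@3): 2 holes -> [(2, 1), (3, 1)]
Unfold 2 (reflect across v@2): 4 holes -> [(2, 1), (2, 2), (3, 1), (3, 2)]
Unfold 3 (reflect across h@2): 8 holes -> [(0, 1), (0, 2), (1, 1), (1, 2), (2, 1), (2, 2), (3, 1), (3, 2)]
Unfold 4 (reflect across v@4): 16 holes -> [(0, 1), (0, 2), (0, 5), (0, 6), (1, 1), (1, 2), (1, 5), (1, 6), (2, 1), (2, 2), (2, 5), (2, 6), (3, 1), (3, 2), (3, 5), (3, 6)]
Unfold 5 (reflect across h@4): 32 holes -> [(0, 1), (0, 2), (0, 5), (0, 6), (1, 1), (1, 2), (1, 5), (1, 6), (2, 1), (2, 2), (2, 5), (2, 6), (3, 1), (3, 2), (3, 5), (3, 6), (4, 1), (4, 2), (4, 5), (4, 6), (5, 1), (5, 2), (5, 5), (5, 6), (6, 1), (6, 2), (6, 5), (6, 6), (7, 1), (7, 2), (7, 5), (7, 6)]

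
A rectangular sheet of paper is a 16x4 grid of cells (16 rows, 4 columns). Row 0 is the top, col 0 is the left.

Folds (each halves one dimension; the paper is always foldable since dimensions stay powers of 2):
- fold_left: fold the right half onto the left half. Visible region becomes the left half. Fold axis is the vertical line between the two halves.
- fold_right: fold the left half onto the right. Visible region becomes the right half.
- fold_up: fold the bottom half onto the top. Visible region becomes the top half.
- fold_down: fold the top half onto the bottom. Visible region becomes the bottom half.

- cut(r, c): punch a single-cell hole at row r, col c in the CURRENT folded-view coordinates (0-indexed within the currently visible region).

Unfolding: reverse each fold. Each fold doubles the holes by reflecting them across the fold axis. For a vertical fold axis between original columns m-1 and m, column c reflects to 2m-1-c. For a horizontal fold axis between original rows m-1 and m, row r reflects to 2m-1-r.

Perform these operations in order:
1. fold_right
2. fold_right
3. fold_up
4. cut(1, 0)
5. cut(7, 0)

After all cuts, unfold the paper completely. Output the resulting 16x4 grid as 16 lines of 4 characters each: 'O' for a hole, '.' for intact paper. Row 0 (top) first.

Op 1 fold_right: fold axis v@2; visible region now rows[0,16) x cols[2,4) = 16x2
Op 2 fold_right: fold axis v@3; visible region now rows[0,16) x cols[3,4) = 16x1
Op 3 fold_up: fold axis h@8; visible region now rows[0,8) x cols[3,4) = 8x1
Op 4 cut(1, 0): punch at orig (1,3); cuts so far [(1, 3)]; region rows[0,8) x cols[3,4) = 8x1
Op 5 cut(7, 0): punch at orig (7,3); cuts so far [(1, 3), (7, 3)]; region rows[0,8) x cols[3,4) = 8x1
Unfold 1 (reflect across h@8): 4 holes -> [(1, 3), (7, 3), (8, 3), (14, 3)]
Unfold 2 (reflect across v@3): 8 holes -> [(1, 2), (1, 3), (7, 2), (7, 3), (8, 2), (8, 3), (14, 2), (14, 3)]
Unfold 3 (reflect across v@2): 16 holes -> [(1, 0), (1, 1), (1, 2), (1, 3), (7, 0), (7, 1), (7, 2), (7, 3), (8, 0), (8, 1), (8, 2), (8, 3), (14, 0), (14, 1), (14, 2), (14, 3)]

Answer: ....
OOOO
....
....
....
....
....
OOOO
OOOO
....
....
....
....
....
OOOO
....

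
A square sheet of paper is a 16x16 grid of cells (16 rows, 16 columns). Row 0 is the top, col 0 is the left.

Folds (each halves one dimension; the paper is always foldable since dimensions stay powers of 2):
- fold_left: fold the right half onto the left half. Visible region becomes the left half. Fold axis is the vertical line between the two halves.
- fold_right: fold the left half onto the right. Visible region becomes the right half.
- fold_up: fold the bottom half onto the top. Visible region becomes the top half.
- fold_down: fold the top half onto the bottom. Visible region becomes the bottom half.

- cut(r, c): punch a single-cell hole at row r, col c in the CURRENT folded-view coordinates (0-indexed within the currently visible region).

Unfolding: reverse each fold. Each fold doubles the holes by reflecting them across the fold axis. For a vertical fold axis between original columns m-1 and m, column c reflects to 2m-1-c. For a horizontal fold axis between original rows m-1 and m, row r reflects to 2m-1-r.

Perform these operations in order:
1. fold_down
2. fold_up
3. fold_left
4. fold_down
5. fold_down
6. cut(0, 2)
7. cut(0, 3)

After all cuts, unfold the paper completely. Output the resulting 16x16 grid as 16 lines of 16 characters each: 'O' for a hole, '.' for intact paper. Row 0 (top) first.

Op 1 fold_down: fold axis h@8; visible region now rows[8,16) x cols[0,16) = 8x16
Op 2 fold_up: fold axis h@12; visible region now rows[8,12) x cols[0,16) = 4x16
Op 3 fold_left: fold axis v@8; visible region now rows[8,12) x cols[0,8) = 4x8
Op 4 fold_down: fold axis h@10; visible region now rows[10,12) x cols[0,8) = 2x8
Op 5 fold_down: fold axis h@11; visible region now rows[11,12) x cols[0,8) = 1x8
Op 6 cut(0, 2): punch at orig (11,2); cuts so far [(11, 2)]; region rows[11,12) x cols[0,8) = 1x8
Op 7 cut(0, 3): punch at orig (11,3); cuts so far [(11, 2), (11, 3)]; region rows[11,12) x cols[0,8) = 1x8
Unfold 1 (reflect across h@11): 4 holes -> [(10, 2), (10, 3), (11, 2), (11, 3)]
Unfold 2 (reflect across h@10): 8 holes -> [(8, 2), (8, 3), (9, 2), (9, 3), (10, 2), (10, 3), (11, 2), (11, 3)]
Unfold 3 (reflect across v@8): 16 holes -> [(8, 2), (8, 3), (8, 12), (8, 13), (9, 2), (9, 3), (9, 12), (9, 13), (10, 2), (10, 3), (10, 12), (10, 13), (11, 2), (11, 3), (11, 12), (11, 13)]
Unfold 4 (reflect across h@12): 32 holes -> [(8, 2), (8, 3), (8, 12), (8, 13), (9, 2), (9, 3), (9, 12), (9, 13), (10, 2), (10, 3), (10, 12), (10, 13), (11, 2), (11, 3), (11, 12), (11, 13), (12, 2), (12, 3), (12, 12), (12, 13), (13, 2), (13, 3), (13, 12), (13, 13), (14, 2), (14, 3), (14, 12), (14, 13), (15, 2), (15, 3), (15, 12), (15, 13)]
Unfold 5 (reflect across h@8): 64 holes -> [(0, 2), (0, 3), (0, 12), (0, 13), (1, 2), (1, 3), (1, 12), (1, 13), (2, 2), (2, 3), (2, 12), (2, 13), (3, 2), (3, 3), (3, 12), (3, 13), (4, 2), (4, 3), (4, 12), (4, 13), (5, 2), (5, 3), (5, 12), (5, 13), (6, 2), (6, 3), (6, 12), (6, 13), (7, 2), (7, 3), (7, 12), (7, 13), (8, 2), (8, 3), (8, 12), (8, 13), (9, 2), (9, 3), (9, 12), (9, 13), (10, 2), (10, 3), (10, 12), (10, 13), (11, 2), (11, 3), (11, 12), (11, 13), (12, 2), (12, 3), (12, 12), (12, 13), (13, 2), (13, 3), (13, 12), (13, 13), (14, 2), (14, 3), (14, 12), (14, 13), (15, 2), (15, 3), (15, 12), (15, 13)]

Answer: ..OO........OO..
..OO........OO..
..OO........OO..
..OO........OO..
..OO........OO..
..OO........OO..
..OO........OO..
..OO........OO..
..OO........OO..
..OO........OO..
..OO........OO..
..OO........OO..
..OO........OO..
..OO........OO..
..OO........OO..
..OO........OO..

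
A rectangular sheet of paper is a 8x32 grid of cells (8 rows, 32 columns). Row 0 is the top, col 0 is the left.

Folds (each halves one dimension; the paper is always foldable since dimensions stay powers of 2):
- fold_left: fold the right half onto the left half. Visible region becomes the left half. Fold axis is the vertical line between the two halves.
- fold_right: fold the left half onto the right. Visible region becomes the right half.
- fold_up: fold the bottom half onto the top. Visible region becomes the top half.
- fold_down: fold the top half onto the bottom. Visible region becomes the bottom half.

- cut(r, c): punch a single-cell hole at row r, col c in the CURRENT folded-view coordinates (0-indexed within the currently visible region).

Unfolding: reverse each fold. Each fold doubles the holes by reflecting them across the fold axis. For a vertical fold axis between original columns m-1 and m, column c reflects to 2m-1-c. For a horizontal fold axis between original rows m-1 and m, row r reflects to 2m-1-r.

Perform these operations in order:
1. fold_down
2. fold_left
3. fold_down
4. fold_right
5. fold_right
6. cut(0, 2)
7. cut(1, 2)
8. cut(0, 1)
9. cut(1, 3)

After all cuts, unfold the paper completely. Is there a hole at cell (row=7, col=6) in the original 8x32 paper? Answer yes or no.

Op 1 fold_down: fold axis h@4; visible region now rows[4,8) x cols[0,32) = 4x32
Op 2 fold_left: fold axis v@16; visible region now rows[4,8) x cols[0,16) = 4x16
Op 3 fold_down: fold axis h@6; visible region now rows[6,8) x cols[0,16) = 2x16
Op 4 fold_right: fold axis v@8; visible region now rows[6,8) x cols[8,16) = 2x8
Op 5 fold_right: fold axis v@12; visible region now rows[6,8) x cols[12,16) = 2x4
Op 6 cut(0, 2): punch at orig (6,14); cuts so far [(6, 14)]; region rows[6,8) x cols[12,16) = 2x4
Op 7 cut(1, 2): punch at orig (7,14); cuts so far [(6, 14), (7, 14)]; region rows[6,8) x cols[12,16) = 2x4
Op 8 cut(0, 1): punch at orig (6,13); cuts so far [(6, 13), (6, 14), (7, 14)]; region rows[6,8) x cols[12,16) = 2x4
Op 9 cut(1, 3): punch at orig (7,15); cuts so far [(6, 13), (6, 14), (7, 14), (7, 15)]; region rows[6,8) x cols[12,16) = 2x4
Unfold 1 (reflect across v@12): 8 holes -> [(6, 9), (6, 10), (6, 13), (6, 14), (7, 8), (7, 9), (7, 14), (7, 15)]
Unfold 2 (reflect across v@8): 16 holes -> [(6, 1), (6, 2), (6, 5), (6, 6), (6, 9), (6, 10), (6, 13), (6, 14), (7, 0), (7, 1), (7, 6), (7, 7), (7, 8), (7, 9), (7, 14), (7, 15)]
Unfold 3 (reflect across h@6): 32 holes -> [(4, 0), (4, 1), (4, 6), (4, 7), (4, 8), (4, 9), (4, 14), (4, 15), (5, 1), (5, 2), (5, 5), (5, 6), (5, 9), (5, 10), (5, 13), (5, 14), (6, 1), (6, 2), (6, 5), (6, 6), (6, 9), (6, 10), (6, 13), (6, 14), (7, 0), (7, 1), (7, 6), (7, 7), (7, 8), (7, 9), (7, 14), (7, 15)]
Unfold 4 (reflect across v@16): 64 holes -> [(4, 0), (4, 1), (4, 6), (4, 7), (4, 8), (4, 9), (4, 14), (4, 15), (4, 16), (4, 17), (4, 22), (4, 23), (4, 24), (4, 25), (4, 30), (4, 31), (5, 1), (5, 2), (5, 5), (5, 6), (5, 9), (5, 10), (5, 13), (5, 14), (5, 17), (5, 18), (5, 21), (5, 22), (5, 25), (5, 26), (5, 29), (5, 30), (6, 1), (6, 2), (6, 5), (6, 6), (6, 9), (6, 10), (6, 13), (6, 14), (6, 17), (6, 18), (6, 21), (6, 22), (6, 25), (6, 26), (6, 29), (6, 30), (7, 0), (7, 1), (7, 6), (7, 7), (7, 8), (7, 9), (7, 14), (7, 15), (7, 16), (7, 17), (7, 22), (7, 23), (7, 24), (7, 25), (7, 30), (7, 31)]
Unfold 5 (reflect across h@4): 128 holes -> [(0, 0), (0, 1), (0, 6), (0, 7), (0, 8), (0, 9), (0, 14), (0, 15), (0, 16), (0, 17), (0, 22), (0, 23), (0, 24), (0, 25), (0, 30), (0, 31), (1, 1), (1, 2), (1, 5), (1, 6), (1, 9), (1, 10), (1, 13), (1, 14), (1, 17), (1, 18), (1, 21), (1, 22), (1, 25), (1, 26), (1, 29), (1, 30), (2, 1), (2, 2), (2, 5), (2, 6), (2, 9), (2, 10), (2, 13), (2, 14), (2, 17), (2, 18), (2, 21), (2, 22), (2, 25), (2, 26), (2, 29), (2, 30), (3, 0), (3, 1), (3, 6), (3, 7), (3, 8), (3, 9), (3, 14), (3, 15), (3, 16), (3, 17), (3, 22), (3, 23), (3, 24), (3, 25), (3, 30), (3, 31), (4, 0), (4, 1), (4, 6), (4, 7), (4, 8), (4, 9), (4, 14), (4, 15), (4, 16), (4, 17), (4, 22), (4, 23), (4, 24), (4, 25), (4, 30), (4, 31), (5, 1), (5, 2), (5, 5), (5, 6), (5, 9), (5, 10), (5, 13), (5, 14), (5, 17), (5, 18), (5, 21), (5, 22), (5, 25), (5, 26), (5, 29), (5, 30), (6, 1), (6, 2), (6, 5), (6, 6), (6, 9), (6, 10), (6, 13), (6, 14), (6, 17), (6, 18), (6, 21), (6, 22), (6, 25), (6, 26), (6, 29), (6, 30), (7, 0), (7, 1), (7, 6), (7, 7), (7, 8), (7, 9), (7, 14), (7, 15), (7, 16), (7, 17), (7, 22), (7, 23), (7, 24), (7, 25), (7, 30), (7, 31)]
Holes: [(0, 0), (0, 1), (0, 6), (0, 7), (0, 8), (0, 9), (0, 14), (0, 15), (0, 16), (0, 17), (0, 22), (0, 23), (0, 24), (0, 25), (0, 30), (0, 31), (1, 1), (1, 2), (1, 5), (1, 6), (1, 9), (1, 10), (1, 13), (1, 14), (1, 17), (1, 18), (1, 21), (1, 22), (1, 25), (1, 26), (1, 29), (1, 30), (2, 1), (2, 2), (2, 5), (2, 6), (2, 9), (2, 10), (2, 13), (2, 14), (2, 17), (2, 18), (2, 21), (2, 22), (2, 25), (2, 26), (2, 29), (2, 30), (3, 0), (3, 1), (3, 6), (3, 7), (3, 8), (3, 9), (3, 14), (3, 15), (3, 16), (3, 17), (3, 22), (3, 23), (3, 24), (3, 25), (3, 30), (3, 31), (4, 0), (4, 1), (4, 6), (4, 7), (4, 8), (4, 9), (4, 14), (4, 15), (4, 16), (4, 17), (4, 22), (4, 23), (4, 24), (4, 25), (4, 30), (4, 31), (5, 1), (5, 2), (5, 5), (5, 6), (5, 9), (5, 10), (5, 13), (5, 14), (5, 17), (5, 18), (5, 21), (5, 22), (5, 25), (5, 26), (5, 29), (5, 30), (6, 1), (6, 2), (6, 5), (6, 6), (6, 9), (6, 10), (6, 13), (6, 14), (6, 17), (6, 18), (6, 21), (6, 22), (6, 25), (6, 26), (6, 29), (6, 30), (7, 0), (7, 1), (7, 6), (7, 7), (7, 8), (7, 9), (7, 14), (7, 15), (7, 16), (7, 17), (7, 22), (7, 23), (7, 24), (7, 25), (7, 30), (7, 31)]

Answer: yes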